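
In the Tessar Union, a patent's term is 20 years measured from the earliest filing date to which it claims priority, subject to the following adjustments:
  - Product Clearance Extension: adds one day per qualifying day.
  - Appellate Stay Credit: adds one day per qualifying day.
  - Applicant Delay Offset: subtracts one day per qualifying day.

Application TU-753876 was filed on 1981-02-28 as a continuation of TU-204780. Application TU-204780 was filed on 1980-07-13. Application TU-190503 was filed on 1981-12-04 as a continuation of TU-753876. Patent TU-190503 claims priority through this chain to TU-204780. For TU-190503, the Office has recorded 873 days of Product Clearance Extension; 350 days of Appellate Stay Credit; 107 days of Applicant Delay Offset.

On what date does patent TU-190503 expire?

Earliest priority filing: 13 July 1980.
Base term: 13 July 1980 + 20 years → 13 July 2000.
Product Clearance Extension: +873 days → 3 December 2002.
Appellate Stay Credit: +350 days → 18 November 2003.
Applicant Delay Offset: −107 days → 3 August 2003.

August 3, 2003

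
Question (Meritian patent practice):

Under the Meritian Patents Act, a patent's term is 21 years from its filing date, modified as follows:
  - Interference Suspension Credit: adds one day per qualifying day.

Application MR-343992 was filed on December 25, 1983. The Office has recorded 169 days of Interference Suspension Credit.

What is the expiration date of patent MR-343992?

Base term: filing date + 21 years → 25 December 2004.
Interference Suspension Credit: +169 days → 12 June 2005.

June 12, 2005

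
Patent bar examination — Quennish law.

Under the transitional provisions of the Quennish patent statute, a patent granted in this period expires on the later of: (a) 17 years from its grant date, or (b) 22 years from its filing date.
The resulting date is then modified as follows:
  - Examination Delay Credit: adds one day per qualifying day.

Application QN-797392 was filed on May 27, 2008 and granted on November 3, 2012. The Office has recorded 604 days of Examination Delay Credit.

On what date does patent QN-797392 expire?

(a) grant + 17 years → 3 November 2029.
(b) filing + 22 years → 27 May 2030.
Later of the two: 27 May 2030.
Examination Delay Credit: +604 days → 21 January 2032.

2032-01-21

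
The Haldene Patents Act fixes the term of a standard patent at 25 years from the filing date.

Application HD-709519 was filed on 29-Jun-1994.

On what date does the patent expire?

2019-06-29

Filing date + 25 years → 29 June 2019.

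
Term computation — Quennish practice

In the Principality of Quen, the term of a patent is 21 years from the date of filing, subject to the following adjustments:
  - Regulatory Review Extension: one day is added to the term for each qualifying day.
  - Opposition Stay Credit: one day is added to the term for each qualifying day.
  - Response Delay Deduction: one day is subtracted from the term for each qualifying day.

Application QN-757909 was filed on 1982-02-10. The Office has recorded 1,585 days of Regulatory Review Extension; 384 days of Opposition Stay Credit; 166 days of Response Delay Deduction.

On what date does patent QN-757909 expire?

Base term: filing date + 21 years → 10 February 2003.
Regulatory Review Extension: +1585 days → 14 June 2007.
Opposition Stay Credit: +384 days → 2 July 2008.
Response Delay Deduction: −166 days → 18 January 2008.

January 18, 2008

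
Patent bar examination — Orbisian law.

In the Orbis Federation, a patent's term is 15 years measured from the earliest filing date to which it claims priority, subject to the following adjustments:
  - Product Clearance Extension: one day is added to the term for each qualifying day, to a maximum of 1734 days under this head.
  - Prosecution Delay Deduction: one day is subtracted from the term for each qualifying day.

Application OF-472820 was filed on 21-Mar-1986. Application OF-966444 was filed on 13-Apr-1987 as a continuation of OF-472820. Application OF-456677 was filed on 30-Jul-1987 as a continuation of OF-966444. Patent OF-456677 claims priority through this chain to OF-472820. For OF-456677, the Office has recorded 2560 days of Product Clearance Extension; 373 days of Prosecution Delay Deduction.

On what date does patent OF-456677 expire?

December 11, 2004

Earliest priority filing: 21 March 1986.
Base term: 21 March 1986 + 15 years → 21 March 2001.
Product Clearance Extension: 2560 days claimed exceeds the 1734-day cap, so +1734 days → 19 December 2005.
Prosecution Delay Deduction: −373 days → 11 December 2004.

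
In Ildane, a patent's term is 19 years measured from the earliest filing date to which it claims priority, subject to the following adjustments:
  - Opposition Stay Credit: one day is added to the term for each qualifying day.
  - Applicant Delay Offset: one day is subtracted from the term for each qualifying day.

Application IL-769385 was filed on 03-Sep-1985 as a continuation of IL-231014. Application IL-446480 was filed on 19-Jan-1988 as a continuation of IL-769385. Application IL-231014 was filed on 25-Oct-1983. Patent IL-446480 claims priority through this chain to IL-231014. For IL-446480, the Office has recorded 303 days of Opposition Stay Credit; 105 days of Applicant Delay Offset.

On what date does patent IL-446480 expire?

2003-05-11

Earliest priority filing: 25 October 1983.
Base term: 25 October 1983 + 19 years → 25 October 2002.
Opposition Stay Credit: +303 days → 24 August 2003.
Applicant Delay Offset: −105 days → 11 May 2003.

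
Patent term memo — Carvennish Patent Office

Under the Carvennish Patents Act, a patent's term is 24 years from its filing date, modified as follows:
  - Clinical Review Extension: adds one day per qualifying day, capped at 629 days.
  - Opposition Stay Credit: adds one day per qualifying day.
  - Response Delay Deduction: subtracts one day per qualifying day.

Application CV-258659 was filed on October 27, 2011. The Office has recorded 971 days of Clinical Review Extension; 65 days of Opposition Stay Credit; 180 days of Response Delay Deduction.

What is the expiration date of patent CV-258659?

2037-03-24

Base term: filing date + 24 years → 27 October 2035.
Clinical Review Extension: 971 days claimed exceeds the 629-day cap, so +629 days → 17 July 2037.
Opposition Stay Credit: +65 days → 20 September 2037.
Response Delay Deduction: −180 days → 24 March 2037.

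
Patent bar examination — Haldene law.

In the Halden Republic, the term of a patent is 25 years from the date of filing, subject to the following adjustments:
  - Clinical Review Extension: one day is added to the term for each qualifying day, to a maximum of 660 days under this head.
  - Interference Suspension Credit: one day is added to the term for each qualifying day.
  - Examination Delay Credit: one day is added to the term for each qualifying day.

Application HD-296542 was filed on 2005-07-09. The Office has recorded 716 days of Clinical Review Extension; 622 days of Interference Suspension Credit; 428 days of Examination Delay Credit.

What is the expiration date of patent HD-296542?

March 15, 2035

Base term: filing date + 25 years → 9 July 2030.
Clinical Review Extension: 716 days claimed exceeds the 660-day cap, so +660 days → 29 April 2032.
Interference Suspension Credit: +622 days → 11 January 2034.
Examination Delay Credit: +428 days → 15 March 2035.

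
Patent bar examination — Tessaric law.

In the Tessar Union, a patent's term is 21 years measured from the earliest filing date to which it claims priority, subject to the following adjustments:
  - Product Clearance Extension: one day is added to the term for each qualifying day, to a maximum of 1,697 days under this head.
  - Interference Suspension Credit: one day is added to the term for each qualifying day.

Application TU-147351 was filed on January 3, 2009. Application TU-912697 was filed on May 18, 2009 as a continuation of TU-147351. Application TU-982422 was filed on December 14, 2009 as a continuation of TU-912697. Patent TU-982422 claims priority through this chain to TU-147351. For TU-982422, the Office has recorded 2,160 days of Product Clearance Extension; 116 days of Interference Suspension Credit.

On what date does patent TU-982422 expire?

December 21, 2034

Earliest priority filing: 3 January 2009.
Base term: 3 January 2009 + 21 years → 3 January 2030.
Product Clearance Extension: 2160 days claimed exceeds the 1697-day cap, so +1697 days → 27 August 2034.
Interference Suspension Credit: +116 days → 21 December 2034.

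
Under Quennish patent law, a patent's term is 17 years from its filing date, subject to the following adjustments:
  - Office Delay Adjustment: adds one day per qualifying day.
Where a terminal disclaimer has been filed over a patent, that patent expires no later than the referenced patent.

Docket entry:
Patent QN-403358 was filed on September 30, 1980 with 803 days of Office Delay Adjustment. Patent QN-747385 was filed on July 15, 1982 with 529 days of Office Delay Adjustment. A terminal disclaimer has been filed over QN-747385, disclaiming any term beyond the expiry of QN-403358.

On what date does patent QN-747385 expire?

Natural term of QN-747385:
  Base: filing + 17 years → 15 July 1999.
  Office Delay Adjustment: +529 days → 25 December 2000.
Expiry of referenced patent QN-403358:
  Base: filing + 17 years → 30 September 1997.
  Office Delay Adjustment: +803 days → 12 December 1999.
Terminal disclaimer: QN-747385 expires on the earlier of 25 December 2000 and 12 December 1999.

1999-12-12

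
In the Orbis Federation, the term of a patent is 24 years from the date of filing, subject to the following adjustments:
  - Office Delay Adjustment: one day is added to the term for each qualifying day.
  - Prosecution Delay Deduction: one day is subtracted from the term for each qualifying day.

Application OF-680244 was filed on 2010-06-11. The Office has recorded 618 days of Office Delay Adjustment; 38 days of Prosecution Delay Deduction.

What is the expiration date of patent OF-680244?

January 12, 2036

Base term: filing date + 24 years → 11 June 2034.
Office Delay Adjustment: +618 days → 19 February 2036.
Prosecution Delay Deduction: −38 days → 12 January 2036.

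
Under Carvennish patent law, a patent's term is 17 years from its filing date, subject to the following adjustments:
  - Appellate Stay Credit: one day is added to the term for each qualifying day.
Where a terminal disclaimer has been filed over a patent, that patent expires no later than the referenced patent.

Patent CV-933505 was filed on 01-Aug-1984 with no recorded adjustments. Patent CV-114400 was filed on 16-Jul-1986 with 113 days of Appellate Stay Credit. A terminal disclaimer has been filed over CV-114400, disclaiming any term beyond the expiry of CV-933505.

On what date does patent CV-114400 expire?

Natural term of CV-114400:
  Base: filing + 17 years → 16 July 2003.
  Appellate Stay Credit: +113 days → 6 November 2003.
Expiry of referenced patent CV-933505:
  Base: filing + 17 years → 1 August 2001.
Terminal disclaimer: CV-114400 expires on the earlier of 6 November 2003 and 1 August 2001.

August 1, 2001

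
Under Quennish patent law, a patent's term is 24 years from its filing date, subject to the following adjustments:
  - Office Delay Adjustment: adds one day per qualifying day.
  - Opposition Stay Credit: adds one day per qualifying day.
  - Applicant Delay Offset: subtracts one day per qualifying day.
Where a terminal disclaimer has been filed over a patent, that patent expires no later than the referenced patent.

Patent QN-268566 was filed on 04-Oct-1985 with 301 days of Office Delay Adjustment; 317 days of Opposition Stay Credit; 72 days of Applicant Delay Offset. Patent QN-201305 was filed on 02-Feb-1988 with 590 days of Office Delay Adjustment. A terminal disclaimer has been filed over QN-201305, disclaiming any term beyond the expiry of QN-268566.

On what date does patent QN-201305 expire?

Natural term of QN-201305:
  Base: filing + 24 years → 2 February 2012.
  Office Delay Adjustment: +590 days → 14 September 2013.
Expiry of referenced patent QN-268566:
  Base: filing + 24 years → 4 October 2009.
  Office Delay Adjustment: +301 days → 1 August 2010.
  Opposition Stay Credit: +317 days → 14 June 2011.
  Applicant Delay Offset: −72 days → 3 April 2011.
Terminal disclaimer: QN-201305 expires on the earlier of 14 September 2013 and 3 April 2011.

2011-04-03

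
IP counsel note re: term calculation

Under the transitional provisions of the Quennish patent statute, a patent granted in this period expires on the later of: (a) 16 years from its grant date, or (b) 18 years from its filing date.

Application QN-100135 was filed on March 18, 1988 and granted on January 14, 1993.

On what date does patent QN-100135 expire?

(a) grant + 16 years → 14 January 2009.
(b) filing + 18 years → 18 March 2006.
Later of the two: 14 January 2009.

January 14, 2009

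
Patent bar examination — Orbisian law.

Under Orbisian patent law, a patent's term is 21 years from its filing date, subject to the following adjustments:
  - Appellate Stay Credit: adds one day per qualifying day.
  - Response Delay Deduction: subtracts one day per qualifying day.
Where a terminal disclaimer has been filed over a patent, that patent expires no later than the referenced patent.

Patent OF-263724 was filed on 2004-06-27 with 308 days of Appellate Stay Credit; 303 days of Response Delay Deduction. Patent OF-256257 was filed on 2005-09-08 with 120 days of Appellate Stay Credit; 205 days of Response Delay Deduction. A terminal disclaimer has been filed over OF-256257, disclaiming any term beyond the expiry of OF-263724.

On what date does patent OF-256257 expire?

2025-07-02

Natural term of OF-256257:
  Base: filing + 21 years → 8 September 2026.
  Appellate Stay Credit: +120 days → 6 January 2027.
  Response Delay Deduction: −205 days → 15 June 2026.
Expiry of referenced patent OF-263724:
  Base: filing + 21 years → 27 June 2025.
  Appellate Stay Credit: +308 days → 1 May 2026.
  Response Delay Deduction: −303 days → 2 July 2025.
Terminal disclaimer: OF-256257 expires on the earlier of 15 June 2026 and 2 July 2025.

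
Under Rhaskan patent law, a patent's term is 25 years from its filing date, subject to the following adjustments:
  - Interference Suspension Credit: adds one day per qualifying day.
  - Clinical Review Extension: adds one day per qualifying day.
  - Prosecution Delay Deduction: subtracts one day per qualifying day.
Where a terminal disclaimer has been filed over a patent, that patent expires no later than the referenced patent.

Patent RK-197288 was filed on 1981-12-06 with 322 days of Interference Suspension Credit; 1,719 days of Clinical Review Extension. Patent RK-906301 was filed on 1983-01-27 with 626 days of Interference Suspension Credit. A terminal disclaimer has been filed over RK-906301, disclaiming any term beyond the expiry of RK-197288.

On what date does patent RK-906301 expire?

Natural term of RK-906301:
  Base: filing + 25 years → 27 January 2008.
  Interference Suspension Credit: +626 days → 14 October 2009.
Expiry of referenced patent RK-197288:
  Base: filing + 25 years → 6 December 2006.
  Interference Suspension Credit: +322 days → 24 October 2007.
  Clinical Review Extension: +1719 days → 8 July 2012.
Terminal disclaimer: RK-906301 expires on the earlier of 14 October 2009 and 8 July 2012.

2009-10-14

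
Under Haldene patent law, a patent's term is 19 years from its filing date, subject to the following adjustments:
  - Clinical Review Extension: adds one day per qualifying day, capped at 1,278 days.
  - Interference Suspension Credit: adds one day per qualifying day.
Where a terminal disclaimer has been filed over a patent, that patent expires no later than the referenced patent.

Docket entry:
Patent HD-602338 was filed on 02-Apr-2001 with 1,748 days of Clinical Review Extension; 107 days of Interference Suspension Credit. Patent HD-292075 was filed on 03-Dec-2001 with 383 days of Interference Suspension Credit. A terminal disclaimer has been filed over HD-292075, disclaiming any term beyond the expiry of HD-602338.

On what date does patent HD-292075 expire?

Natural term of HD-292075:
  Base: filing + 19 years → 3 December 2020.
  Interference Suspension Credit: +383 days → 21 December 2021.
Expiry of referenced patent HD-602338:
  Base: filing + 19 years → 2 April 2020.
  Clinical Review Extension: 1748 days claimed exceeds the 1278-day cap, so +1278 days → 2 October 2023.
  Interference Suspension Credit: +107 days → 17 January 2024.
Terminal disclaimer: HD-292075 expires on the earlier of 21 December 2021 and 17 January 2024.

2021-12-21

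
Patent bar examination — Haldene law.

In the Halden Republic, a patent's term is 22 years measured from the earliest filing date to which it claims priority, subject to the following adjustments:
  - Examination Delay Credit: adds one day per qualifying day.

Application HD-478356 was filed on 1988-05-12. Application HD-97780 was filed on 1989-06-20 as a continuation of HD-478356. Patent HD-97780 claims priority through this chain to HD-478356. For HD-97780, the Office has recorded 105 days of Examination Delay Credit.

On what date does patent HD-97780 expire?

2010-08-25

Earliest priority filing: 12 May 1988.
Base term: 12 May 1988 + 22 years → 12 May 2010.
Examination Delay Credit: +105 days → 25 August 2010.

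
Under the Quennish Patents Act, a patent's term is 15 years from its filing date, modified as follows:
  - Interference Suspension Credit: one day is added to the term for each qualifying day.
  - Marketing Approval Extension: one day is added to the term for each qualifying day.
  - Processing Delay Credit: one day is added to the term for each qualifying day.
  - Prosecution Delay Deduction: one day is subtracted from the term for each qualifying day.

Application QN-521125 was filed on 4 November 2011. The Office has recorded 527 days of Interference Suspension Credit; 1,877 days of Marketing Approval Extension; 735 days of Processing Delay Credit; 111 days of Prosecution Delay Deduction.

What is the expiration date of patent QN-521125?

2035-02-18

Base term: filing date + 15 years → 4 November 2026.
Interference Suspension Credit: +527 days → 14 April 2028.
Marketing Approval Extension: +1877 days → 4 June 2033.
Processing Delay Credit: +735 days → 9 June 2035.
Prosecution Delay Deduction: −111 days → 18 February 2035.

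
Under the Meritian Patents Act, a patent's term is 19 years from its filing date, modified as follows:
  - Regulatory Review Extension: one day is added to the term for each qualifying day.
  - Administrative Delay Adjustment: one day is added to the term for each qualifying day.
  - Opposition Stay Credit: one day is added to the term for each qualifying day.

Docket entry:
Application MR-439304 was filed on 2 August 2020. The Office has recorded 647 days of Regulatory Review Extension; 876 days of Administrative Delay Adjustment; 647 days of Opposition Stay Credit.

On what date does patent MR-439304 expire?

July 11, 2045

Base term: filing date + 19 years → 2 August 2039.
Regulatory Review Extension: +647 days → 10 May 2041.
Administrative Delay Adjustment: +876 days → 3 October 2043.
Opposition Stay Credit: +647 days → 11 July 2045.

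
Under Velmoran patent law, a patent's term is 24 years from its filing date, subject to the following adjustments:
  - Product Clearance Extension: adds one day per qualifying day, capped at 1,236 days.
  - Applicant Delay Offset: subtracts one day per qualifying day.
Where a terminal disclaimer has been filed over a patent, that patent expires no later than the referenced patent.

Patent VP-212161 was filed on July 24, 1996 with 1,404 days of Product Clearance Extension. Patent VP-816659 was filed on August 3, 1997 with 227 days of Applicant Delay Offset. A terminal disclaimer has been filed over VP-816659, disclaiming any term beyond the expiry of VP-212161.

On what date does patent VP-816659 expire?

December 19, 2020

Natural term of VP-816659:
  Base: filing + 24 years → 3 August 2021.
  Applicant Delay Offset: −227 days → 19 December 2020.
Expiry of referenced patent VP-212161:
  Base: filing + 24 years → 24 July 2020.
  Product Clearance Extension: 1404 days claimed exceeds the 1236-day cap, so +1236 days → 12 December 2023.
Terminal disclaimer: VP-816659 expires on the earlier of 19 December 2020 and 12 December 2023.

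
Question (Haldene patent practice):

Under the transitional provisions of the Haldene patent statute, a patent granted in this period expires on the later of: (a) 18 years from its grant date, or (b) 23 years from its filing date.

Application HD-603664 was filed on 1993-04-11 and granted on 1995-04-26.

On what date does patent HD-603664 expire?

(a) grant + 18 years → 26 April 2013.
(b) filing + 23 years → 11 April 2016.
Later of the two: 11 April 2016.

April 11, 2016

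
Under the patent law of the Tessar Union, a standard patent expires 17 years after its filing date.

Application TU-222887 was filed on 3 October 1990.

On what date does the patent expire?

October 3, 2007

Filing date + 17 years → 3 October 2007.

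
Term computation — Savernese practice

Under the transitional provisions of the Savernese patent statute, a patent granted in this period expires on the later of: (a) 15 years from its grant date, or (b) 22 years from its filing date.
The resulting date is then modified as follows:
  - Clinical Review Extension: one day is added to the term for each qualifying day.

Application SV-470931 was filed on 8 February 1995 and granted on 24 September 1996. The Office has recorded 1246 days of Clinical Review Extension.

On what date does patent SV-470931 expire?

2020-07-08

(a) grant + 15 years → 24 September 2011.
(b) filing + 22 years → 8 February 2017.
Later of the two: 8 February 2017.
Clinical Review Extension: +1246 days → 8 July 2020.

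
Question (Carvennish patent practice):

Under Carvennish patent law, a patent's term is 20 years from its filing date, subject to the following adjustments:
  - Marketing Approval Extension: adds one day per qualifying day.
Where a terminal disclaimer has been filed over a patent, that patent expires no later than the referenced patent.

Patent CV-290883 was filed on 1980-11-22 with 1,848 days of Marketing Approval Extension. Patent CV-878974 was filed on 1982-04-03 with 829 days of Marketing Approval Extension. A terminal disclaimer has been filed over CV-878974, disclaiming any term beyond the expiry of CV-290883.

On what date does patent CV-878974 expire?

July 10, 2004

Natural term of CV-878974:
  Base: filing + 20 years → 3 April 2002.
  Marketing Approval Extension: +829 days → 10 July 2004.
Expiry of referenced patent CV-290883:
  Base: filing + 20 years → 22 November 2000.
  Marketing Approval Extension: +1848 days → 14 December 2005.
Terminal disclaimer: CV-878974 expires on the earlier of 10 July 2004 and 14 December 2005.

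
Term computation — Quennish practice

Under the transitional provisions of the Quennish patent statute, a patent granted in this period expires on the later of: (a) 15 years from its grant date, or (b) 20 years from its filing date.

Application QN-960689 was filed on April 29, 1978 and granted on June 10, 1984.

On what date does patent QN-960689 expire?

1999-06-10

(a) grant + 15 years → 10 June 1999.
(b) filing + 20 years → 29 April 1998.
Later of the two: 10 June 1999.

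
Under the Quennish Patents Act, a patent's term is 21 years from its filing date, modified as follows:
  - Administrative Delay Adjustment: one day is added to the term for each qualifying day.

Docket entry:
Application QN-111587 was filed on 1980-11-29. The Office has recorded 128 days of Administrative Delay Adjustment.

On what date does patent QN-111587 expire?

2002-04-06

Base term: filing date + 21 years → 29 November 2001.
Administrative Delay Adjustment: +128 days → 6 April 2002.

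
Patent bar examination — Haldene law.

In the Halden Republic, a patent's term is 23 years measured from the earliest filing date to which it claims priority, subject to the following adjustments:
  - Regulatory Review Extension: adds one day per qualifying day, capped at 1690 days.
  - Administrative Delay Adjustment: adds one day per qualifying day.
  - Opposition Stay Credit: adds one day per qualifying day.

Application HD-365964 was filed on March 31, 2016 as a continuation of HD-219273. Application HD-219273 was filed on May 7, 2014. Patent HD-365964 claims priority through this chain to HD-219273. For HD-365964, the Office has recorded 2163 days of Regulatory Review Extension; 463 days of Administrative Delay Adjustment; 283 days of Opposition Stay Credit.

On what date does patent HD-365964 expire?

Earliest priority filing: 7 May 2014.
Base term: 7 May 2014 + 23 years → 7 May 2037.
Regulatory Review Extension: 2163 days claimed exceeds the 1690-day cap, so +1690 days → 22 December 2041.
Administrative Delay Adjustment: +463 days → 30 March 2043.
Opposition Stay Credit: +283 days → 7 January 2044.

2044-01-07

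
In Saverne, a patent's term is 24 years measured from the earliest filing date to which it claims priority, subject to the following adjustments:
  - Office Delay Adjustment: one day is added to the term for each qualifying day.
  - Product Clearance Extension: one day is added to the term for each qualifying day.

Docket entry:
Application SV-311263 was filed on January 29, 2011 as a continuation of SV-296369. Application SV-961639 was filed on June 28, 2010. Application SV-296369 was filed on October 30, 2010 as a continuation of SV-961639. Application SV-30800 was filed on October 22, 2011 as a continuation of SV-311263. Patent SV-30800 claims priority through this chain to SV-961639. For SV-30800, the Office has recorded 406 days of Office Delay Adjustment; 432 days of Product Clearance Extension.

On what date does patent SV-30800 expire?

October 13, 2036

Earliest priority filing: 28 June 2010.
Base term: 28 June 2010 + 24 years → 28 June 2034.
Office Delay Adjustment: +406 days → 8 August 2035.
Product Clearance Extension: +432 days → 13 October 2036.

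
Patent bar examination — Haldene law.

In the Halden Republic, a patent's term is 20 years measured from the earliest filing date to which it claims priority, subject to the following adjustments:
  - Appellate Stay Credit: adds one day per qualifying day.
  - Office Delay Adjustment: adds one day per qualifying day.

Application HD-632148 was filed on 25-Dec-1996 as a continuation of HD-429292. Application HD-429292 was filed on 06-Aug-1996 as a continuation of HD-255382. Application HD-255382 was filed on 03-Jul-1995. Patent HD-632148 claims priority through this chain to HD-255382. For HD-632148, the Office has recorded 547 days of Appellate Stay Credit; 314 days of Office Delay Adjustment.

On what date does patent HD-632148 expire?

November 10, 2017

Earliest priority filing: 3 July 1995.
Base term: 3 July 1995 + 20 years → 3 July 2015.
Appellate Stay Credit: +547 days → 31 December 2016.
Office Delay Adjustment: +314 days → 10 November 2017.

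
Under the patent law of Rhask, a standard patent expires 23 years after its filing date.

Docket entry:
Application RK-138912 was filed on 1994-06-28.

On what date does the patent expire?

Filing date + 23 years → 28 June 2017.

2017-06-28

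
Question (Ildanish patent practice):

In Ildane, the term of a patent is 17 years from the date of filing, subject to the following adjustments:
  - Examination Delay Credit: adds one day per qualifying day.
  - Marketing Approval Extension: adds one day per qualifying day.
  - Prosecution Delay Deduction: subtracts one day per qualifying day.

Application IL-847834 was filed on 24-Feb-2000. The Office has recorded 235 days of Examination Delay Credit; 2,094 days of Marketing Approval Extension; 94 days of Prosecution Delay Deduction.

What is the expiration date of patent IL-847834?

Base term: filing date + 17 years → 24 February 2017.
Examination Delay Credit: +235 days → 17 October 2017.
Marketing Approval Extension: +2094 days → 12 July 2023.
Prosecution Delay Deduction: −94 days → 9 April 2023.

April 9, 2023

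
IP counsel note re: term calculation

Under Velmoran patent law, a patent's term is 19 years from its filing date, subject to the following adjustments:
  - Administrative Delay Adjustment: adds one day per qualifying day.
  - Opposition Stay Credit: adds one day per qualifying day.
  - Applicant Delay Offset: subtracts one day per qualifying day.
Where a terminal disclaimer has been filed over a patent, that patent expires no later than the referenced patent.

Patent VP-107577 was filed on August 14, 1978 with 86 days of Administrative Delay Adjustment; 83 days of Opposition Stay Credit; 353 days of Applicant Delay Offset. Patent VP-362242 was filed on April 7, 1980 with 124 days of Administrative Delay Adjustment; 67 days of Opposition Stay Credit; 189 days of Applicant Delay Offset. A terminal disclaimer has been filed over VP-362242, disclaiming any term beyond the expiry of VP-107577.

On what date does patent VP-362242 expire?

Natural term of VP-362242:
  Base: filing + 19 years → 7 April 1999.
  Administrative Delay Adjustment: +124 days → 9 August 1999.
  Opposition Stay Credit: +67 days → 15 October 1999.
  Applicant Delay Offset: −189 days → 9 April 1999.
Expiry of referenced patent VP-107577:
  Base: filing + 19 years → 14 August 1997.
  Administrative Delay Adjustment: +86 days → 8 November 1997.
  Opposition Stay Credit: +83 days → 30 January 1998.
  Applicant Delay Offset: −353 days → 11 February 1997.
Terminal disclaimer: VP-362242 expires on the earlier of 9 April 1999 and 11 February 1997.

February 11, 1997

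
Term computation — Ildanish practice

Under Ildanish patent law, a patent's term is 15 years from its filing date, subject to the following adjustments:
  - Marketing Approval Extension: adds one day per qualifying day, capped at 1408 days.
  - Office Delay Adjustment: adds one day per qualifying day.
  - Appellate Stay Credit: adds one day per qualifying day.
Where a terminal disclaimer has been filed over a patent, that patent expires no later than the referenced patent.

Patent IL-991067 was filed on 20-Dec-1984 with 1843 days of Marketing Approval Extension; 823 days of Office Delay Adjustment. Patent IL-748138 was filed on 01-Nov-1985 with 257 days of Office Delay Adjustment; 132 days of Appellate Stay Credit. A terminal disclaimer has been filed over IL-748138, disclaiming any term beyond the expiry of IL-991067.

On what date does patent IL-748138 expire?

Natural term of IL-748138:
  Base: filing + 15 years → 1 November 2000.
  Office Delay Adjustment: +257 days → 16 July 2001.
  Appellate Stay Credit: +132 days → 25 November 2001.
Expiry of referenced patent IL-991067:
  Base: filing + 15 years → 20 December 1999.
  Marketing Approval Extension: 1843 days claimed exceeds the 1408-day cap, so +1408 days → 28 October 2003.
  Office Delay Adjustment: +823 days → 28 January 2006.
Terminal disclaimer: IL-748138 expires on the earlier of 25 November 2001 and 28 January 2006.

November 25, 2001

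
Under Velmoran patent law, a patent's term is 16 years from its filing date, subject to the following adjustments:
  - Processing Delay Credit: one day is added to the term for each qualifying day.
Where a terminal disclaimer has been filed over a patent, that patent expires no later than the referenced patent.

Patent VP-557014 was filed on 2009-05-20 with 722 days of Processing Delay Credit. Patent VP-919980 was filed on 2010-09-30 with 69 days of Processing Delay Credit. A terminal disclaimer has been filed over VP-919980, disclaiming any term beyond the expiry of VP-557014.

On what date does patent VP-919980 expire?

2026-12-08

Natural term of VP-919980:
  Base: filing + 16 years → 30 September 2026.
  Processing Delay Credit: +69 days → 8 December 2026.
Expiry of referenced patent VP-557014:
  Base: filing + 16 years → 20 May 2025.
  Processing Delay Credit: +722 days → 12 May 2027.
Terminal disclaimer: VP-919980 expires on the earlier of 8 December 2026 and 12 May 2027.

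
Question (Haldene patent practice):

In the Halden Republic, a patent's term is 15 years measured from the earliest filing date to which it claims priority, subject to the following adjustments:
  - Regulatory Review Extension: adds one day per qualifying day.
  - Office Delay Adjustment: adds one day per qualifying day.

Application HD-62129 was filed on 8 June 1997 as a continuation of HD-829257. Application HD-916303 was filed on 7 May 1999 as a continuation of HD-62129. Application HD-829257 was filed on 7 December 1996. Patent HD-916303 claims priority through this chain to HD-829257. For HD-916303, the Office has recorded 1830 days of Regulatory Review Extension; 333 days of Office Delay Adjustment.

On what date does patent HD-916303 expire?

2017-11-08

Earliest priority filing: 7 December 1996.
Base term: 7 December 1996 + 15 years → 7 December 2011.
Regulatory Review Extension: +1830 days → 10 December 2016.
Office Delay Adjustment: +333 days → 8 November 2017.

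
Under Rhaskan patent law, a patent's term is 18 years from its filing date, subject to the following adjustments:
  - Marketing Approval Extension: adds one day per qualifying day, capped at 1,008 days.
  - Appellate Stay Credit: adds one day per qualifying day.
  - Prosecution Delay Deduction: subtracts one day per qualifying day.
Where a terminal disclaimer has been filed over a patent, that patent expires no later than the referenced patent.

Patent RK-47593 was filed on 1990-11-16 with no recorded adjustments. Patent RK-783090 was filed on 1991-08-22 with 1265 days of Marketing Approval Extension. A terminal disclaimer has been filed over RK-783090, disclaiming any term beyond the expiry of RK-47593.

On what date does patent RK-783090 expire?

Natural term of RK-783090:
  Base: filing + 18 years → 22 August 2009.
  Marketing Approval Extension: 1265 days claimed exceeds the 1008-day cap, so +1008 days → 26 May 2012.
Expiry of referenced patent RK-47593:
  Base: filing + 18 years → 16 November 2008.
Terminal disclaimer: RK-783090 expires on the earlier of 26 May 2012 and 16 November 2008.

2008-11-16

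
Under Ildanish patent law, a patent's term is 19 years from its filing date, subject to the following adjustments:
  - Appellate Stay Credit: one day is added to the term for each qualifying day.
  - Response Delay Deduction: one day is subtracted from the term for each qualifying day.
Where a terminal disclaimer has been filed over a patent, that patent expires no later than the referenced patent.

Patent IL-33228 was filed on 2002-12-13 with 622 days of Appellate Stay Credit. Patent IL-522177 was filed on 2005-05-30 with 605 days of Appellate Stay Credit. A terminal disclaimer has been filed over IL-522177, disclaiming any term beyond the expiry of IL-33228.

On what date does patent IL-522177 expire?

2023-08-27

Natural term of IL-522177:
  Base: filing + 19 years → 30 May 2024.
  Appellate Stay Credit: +605 days → 25 January 2026.
Expiry of referenced patent IL-33228:
  Base: filing + 19 years → 13 December 2021.
  Appellate Stay Credit: +622 days → 27 August 2023.
Terminal disclaimer: IL-522177 expires on the earlier of 25 January 2026 and 27 August 2023.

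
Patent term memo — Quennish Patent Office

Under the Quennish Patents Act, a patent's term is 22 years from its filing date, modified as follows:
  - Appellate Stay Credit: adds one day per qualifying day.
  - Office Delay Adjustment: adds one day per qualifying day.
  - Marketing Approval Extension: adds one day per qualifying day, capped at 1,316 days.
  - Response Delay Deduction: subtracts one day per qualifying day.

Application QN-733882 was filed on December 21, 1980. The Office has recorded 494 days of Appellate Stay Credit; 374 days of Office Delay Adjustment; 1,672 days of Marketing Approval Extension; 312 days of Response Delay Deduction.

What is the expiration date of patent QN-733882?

Base term: filing date + 22 years → 21 December 2002.
Appellate Stay Credit: +494 days → 28 April 2004.
Office Delay Adjustment: +374 days → 7 May 2005.
Marketing Approval Extension: 1672 days claimed exceeds the 1316-day cap, so +1316 days → 13 December 2008.
Response Delay Deduction: −312 days → 5 February 2008.

2008-02-05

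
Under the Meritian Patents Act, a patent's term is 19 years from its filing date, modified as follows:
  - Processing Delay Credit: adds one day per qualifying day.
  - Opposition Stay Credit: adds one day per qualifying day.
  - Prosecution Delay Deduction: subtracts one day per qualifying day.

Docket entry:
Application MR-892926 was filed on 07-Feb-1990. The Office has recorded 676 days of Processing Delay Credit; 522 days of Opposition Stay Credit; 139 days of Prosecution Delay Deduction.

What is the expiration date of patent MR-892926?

Base term: filing date + 19 years → 7 February 2009.
Processing Delay Credit: +676 days → 15 December 2010.
Opposition Stay Credit: +522 days → 20 May 2012.
Prosecution Delay Deduction: −139 days → 2 January 2012.

2012-01-02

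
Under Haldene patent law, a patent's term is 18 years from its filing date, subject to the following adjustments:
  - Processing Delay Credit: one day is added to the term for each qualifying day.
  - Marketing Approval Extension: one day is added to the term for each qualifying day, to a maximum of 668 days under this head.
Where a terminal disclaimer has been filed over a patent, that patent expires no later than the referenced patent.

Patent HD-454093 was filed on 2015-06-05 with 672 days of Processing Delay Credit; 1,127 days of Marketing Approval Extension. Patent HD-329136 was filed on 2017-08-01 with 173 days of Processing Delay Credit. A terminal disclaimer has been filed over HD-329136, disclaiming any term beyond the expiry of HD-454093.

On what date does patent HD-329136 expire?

January 21, 2036

Natural term of HD-329136:
  Base: filing + 18 years → 1 August 2035.
  Processing Delay Credit: +173 days → 21 January 2036.
Expiry of referenced patent HD-454093:
  Base: filing + 18 years → 5 June 2033.
  Processing Delay Credit: +672 days → 8 April 2035.
  Marketing Approval Extension: 1127 days claimed exceeds the 668-day cap, so +668 days → 4 February 2037.
Terminal disclaimer: HD-329136 expires on the earlier of 21 January 2036 and 4 February 2037.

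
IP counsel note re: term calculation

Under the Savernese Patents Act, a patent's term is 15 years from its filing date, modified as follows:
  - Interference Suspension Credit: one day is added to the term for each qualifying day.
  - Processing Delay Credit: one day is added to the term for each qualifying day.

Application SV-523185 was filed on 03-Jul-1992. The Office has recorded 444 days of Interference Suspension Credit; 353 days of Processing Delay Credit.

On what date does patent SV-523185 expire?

September 7, 2009

Base term: filing date + 15 years → 3 July 2007.
Interference Suspension Credit: +444 days → 19 September 2008.
Processing Delay Credit: +353 days → 7 September 2009.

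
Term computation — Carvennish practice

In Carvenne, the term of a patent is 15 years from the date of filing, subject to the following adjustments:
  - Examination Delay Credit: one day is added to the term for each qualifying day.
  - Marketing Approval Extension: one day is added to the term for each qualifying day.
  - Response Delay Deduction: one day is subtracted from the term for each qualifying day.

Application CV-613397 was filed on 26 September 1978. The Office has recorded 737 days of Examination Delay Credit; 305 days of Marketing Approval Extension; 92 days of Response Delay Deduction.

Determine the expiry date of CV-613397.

Base term: filing date + 15 years → 26 September 1993.
Examination Delay Credit: +737 days → 3 October 1995.
Marketing Approval Extension: +305 days → 3 August 1996.
Response Delay Deduction: −92 days → 3 May 1996.

1996-05-03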